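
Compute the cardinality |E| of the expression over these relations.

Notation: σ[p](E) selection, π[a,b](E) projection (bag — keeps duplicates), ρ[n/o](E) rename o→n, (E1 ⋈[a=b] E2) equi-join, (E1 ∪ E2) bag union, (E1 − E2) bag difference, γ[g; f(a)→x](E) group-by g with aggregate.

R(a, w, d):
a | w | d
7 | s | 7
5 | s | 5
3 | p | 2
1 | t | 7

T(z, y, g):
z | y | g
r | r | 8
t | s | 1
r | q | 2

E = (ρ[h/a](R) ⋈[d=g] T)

Row counts bottom-up:
  R → 4
  ρ[h/a](R) → 4
  T → 3
  (ρ[h/a](R) ⋈[d=g] T) → 1

|E| = 1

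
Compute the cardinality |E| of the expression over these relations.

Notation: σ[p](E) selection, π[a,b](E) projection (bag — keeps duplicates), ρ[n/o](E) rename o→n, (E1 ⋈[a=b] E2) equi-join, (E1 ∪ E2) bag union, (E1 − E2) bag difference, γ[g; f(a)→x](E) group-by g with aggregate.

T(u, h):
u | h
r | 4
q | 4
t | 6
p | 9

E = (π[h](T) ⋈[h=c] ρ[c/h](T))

Row counts bottom-up:
  T → 4
  π[h](T) → 4
  T → 4
  ρ[c/h](T) → 4
  (π[h](T) ⋈[h=c] ρ[c/h](T)) → 6

|E| = 6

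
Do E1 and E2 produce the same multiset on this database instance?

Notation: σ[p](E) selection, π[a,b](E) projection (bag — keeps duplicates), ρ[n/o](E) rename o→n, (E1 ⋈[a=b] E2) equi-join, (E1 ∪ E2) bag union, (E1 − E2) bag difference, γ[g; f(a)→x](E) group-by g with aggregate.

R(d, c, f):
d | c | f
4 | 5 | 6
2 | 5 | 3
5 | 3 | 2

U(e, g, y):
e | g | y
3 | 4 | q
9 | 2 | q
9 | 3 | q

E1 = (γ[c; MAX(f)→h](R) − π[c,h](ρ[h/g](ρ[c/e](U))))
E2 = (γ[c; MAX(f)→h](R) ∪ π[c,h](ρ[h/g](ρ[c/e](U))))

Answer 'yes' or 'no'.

E1 per-node cardinality:
  R → 3
  γ[c; MAX(f)→h](R) → 2
  U → 3
  ρ[c/e](U) → 3
  ρ[h/g](ρ[c/e](U)) → 3
  π[c,h](ρ[h/g](ρ[c/e](U))) → 3
  (γ[c; MAX(f)→h](R) − π[c,h](ρ[h/g](ρ[c/e](U)))) → 2
E2 per-node cardinality:
  R → 3
  γ[c; MAX(f)→h](R) → 2
  U → 3
  ρ[c/e](U) → 3
  ρ[h/g](ρ[c/e](U)) → 3
  π[c,h](ρ[h/g](ρ[c/e](U))) → 3
  (γ[c; MAX(f)→h](R) ∪ π[c,h](ρ[h/g](ρ[c/e](U)))) → 5

E1 result:
c | h
3 | 2
5 | 6
E2 result:
c | h
3 | 2
3 | 4
5 | 6
9 | 2
9 | 3
Witness: (3, 4) appears 0× in E1 but 1× in E2.

no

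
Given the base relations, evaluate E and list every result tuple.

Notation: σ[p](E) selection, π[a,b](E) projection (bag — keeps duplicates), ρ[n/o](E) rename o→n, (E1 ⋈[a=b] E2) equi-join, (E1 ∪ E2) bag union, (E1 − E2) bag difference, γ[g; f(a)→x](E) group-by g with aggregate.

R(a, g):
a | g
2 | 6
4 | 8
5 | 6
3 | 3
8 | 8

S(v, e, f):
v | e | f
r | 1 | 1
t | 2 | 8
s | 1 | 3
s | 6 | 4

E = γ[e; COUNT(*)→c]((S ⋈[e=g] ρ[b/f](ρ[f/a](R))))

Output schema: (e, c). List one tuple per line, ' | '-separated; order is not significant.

Subexpression sizes:
  S → 4
  R → 5
  ρ[f/a](R) → 5
  ρ[b/f](ρ[f/a](R)) → 5
  (S ⋈[e=g] ρ[b/f](ρ[f/a](R))) → 2
  γ[e; COUNT(*)→c]((S ⋈[e=g] ρ[b/f](ρ[f/a](R)))) → 1

== RESULT ==
e | c
6 | 2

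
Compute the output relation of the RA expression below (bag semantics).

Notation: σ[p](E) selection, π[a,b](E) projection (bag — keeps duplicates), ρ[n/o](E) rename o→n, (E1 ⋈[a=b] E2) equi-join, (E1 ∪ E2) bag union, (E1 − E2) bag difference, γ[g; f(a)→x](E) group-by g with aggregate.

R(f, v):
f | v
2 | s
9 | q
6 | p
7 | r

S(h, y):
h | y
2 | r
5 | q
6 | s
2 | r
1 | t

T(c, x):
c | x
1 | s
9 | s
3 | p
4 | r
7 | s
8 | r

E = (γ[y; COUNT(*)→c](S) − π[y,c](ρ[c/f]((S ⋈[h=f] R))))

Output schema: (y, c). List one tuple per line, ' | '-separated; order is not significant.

Stepwise |·|:
  S → 5
  γ[y; COUNT(*)→c](S) → 4
  S → 5
  R → 4
  (S ⋈[h=f] R) → 3
  ρ[c/f]((S ⋈[h=f] R)) → 3
  π[y,c](ρ[c/f]((S ⋈[h=f] R))) → 3
  (γ[y; COUNT(*)→c](S) − π[y,c](ρ[c/f]((S ⋈[h=f] R)))) → 3

== RESULT ==
y | c
q | 1
s | 1
t | 1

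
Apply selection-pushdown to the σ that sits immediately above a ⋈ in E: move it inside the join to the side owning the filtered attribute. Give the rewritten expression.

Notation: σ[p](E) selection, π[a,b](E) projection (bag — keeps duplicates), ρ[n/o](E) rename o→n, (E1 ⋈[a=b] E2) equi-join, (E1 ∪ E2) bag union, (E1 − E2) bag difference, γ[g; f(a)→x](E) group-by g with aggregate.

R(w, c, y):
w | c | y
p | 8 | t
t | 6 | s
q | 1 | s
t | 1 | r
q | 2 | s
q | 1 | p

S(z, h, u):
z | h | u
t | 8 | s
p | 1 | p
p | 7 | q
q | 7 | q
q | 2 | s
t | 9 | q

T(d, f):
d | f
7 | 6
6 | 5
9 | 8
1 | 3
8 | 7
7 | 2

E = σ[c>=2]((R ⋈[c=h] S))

σ filters on c, owned by the left side.
E' = (σ[c>=2](R) ⋈[c=h] S)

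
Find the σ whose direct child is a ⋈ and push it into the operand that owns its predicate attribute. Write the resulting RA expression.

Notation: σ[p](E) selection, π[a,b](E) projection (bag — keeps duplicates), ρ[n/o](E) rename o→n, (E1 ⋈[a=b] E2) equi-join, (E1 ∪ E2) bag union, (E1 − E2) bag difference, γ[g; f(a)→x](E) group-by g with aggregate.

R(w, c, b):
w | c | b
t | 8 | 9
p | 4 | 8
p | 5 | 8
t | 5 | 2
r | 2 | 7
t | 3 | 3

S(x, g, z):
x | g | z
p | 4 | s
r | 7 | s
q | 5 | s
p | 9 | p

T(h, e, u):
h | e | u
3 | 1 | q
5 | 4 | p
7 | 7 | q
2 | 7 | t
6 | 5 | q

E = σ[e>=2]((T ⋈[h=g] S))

σ filters on e, owned by the left side.
E' = (σ[e>=2](T) ⋈[h=g] S)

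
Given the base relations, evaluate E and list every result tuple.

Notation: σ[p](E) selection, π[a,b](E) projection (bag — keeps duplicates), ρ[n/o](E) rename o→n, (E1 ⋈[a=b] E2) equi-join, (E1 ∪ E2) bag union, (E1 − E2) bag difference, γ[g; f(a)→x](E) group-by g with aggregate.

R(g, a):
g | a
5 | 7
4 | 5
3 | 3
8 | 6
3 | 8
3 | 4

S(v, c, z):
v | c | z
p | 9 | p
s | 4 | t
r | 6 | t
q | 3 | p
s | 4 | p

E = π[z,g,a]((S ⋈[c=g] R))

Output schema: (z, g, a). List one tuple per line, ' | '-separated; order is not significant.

Subexpression sizes:
  S → 5
  R → 6
  (S ⋈[c=g] R) → 5
  π[z,g,a]((S ⋈[c=g] R)) → 5

== RESULT ==
z | g | a
p | 3 | 3
p | 3 | 4
p | 3 | 8
p | 4 | 5
t | 4 | 5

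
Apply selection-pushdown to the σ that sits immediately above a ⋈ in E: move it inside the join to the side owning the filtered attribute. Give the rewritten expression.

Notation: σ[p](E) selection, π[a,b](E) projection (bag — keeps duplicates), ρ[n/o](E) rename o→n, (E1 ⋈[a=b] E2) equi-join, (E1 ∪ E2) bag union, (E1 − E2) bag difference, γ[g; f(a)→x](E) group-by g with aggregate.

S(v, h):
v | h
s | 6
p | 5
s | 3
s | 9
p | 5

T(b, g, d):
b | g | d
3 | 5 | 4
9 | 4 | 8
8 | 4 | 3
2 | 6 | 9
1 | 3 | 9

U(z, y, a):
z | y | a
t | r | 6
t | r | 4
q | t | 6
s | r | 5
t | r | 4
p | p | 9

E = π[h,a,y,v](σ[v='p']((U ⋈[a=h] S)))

σ filters on v, owned by the right side.
E' = π[h,a,y,v]((U ⋈[a=h] σ[v='p'](S)))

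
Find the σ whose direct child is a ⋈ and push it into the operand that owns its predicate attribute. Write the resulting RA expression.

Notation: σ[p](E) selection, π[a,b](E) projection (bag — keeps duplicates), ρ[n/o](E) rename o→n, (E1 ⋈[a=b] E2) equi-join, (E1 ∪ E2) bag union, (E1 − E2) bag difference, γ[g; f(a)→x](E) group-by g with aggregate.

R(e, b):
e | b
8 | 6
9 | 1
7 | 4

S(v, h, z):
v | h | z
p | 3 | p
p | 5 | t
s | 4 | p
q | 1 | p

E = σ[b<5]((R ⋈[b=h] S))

σ filters on b, owned by the left side.
E' = (σ[b<5](R) ⋈[b=h] S)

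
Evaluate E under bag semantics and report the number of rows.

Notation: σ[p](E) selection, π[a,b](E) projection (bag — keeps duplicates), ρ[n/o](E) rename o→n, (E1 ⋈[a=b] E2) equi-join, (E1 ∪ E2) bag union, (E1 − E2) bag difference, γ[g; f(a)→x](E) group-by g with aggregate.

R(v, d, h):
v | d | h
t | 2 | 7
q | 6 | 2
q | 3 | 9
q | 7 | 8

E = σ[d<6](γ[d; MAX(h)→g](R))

Row counts bottom-up:
  R → 4
  γ[d; MAX(h)→g](R) → 4
  σ[d<6](γ[d; MAX(h)→g](R)) → 2

|E| = 2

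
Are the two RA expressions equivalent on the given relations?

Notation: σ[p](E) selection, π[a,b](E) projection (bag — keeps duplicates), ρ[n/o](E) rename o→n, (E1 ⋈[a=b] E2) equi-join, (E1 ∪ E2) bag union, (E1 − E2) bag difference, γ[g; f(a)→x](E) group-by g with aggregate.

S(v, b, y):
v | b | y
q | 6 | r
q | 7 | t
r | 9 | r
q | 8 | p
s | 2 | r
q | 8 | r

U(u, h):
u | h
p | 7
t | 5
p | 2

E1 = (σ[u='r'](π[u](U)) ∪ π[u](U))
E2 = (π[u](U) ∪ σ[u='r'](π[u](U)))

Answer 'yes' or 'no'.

E1 per-node cardinality:
  U → 3
  π[u](U) → 3
  σ[u='r'](π[u](U)) → 0
  U → 3
  π[u](U) → 3
  (σ[u='r'](π[u](U)) ∪ π[u](U)) → 3
E2 per-node cardinality:
  U → 3
  π[u](U) → 3
  U → 3
  π[u](U) → 3
  σ[u='r'](π[u](U)) → 0
  (π[u](U) ∪ σ[u='r'](π[u](U))) → 3

E1 and E2 produce the same multiset:
u
p
p
t

yes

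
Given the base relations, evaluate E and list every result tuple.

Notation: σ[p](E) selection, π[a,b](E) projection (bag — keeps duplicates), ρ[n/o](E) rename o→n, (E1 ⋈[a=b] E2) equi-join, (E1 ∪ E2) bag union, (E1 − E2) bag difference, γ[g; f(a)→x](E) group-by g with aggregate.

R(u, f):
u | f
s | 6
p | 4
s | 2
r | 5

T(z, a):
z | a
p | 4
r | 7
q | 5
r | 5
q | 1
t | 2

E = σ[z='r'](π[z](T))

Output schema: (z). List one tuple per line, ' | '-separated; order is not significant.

Per-node cardinality:
  T → 6
  π[z](T) → 6
  σ[z='r'](π[z](T)) → 2

== RESULT ==
z
r
r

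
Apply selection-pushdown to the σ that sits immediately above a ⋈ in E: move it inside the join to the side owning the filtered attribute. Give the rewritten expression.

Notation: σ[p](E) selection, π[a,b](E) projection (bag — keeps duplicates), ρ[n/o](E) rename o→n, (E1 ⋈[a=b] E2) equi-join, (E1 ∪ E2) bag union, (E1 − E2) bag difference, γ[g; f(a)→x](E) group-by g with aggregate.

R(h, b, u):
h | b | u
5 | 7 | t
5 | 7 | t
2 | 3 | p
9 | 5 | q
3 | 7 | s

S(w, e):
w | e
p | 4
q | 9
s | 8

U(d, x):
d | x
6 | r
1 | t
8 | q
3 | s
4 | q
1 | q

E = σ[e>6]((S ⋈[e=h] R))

σ filters on e, owned by the left side.
E' = (σ[e>6](S) ⋈[e=h] R)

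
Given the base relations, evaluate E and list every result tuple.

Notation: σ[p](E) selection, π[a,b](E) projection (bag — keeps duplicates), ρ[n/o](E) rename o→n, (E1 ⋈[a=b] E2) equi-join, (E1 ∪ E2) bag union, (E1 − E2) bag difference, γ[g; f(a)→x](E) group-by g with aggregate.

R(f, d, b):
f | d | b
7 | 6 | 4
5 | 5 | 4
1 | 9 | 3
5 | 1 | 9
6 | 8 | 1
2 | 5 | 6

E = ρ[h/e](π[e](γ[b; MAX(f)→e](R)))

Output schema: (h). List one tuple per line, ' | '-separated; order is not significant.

Per-node cardinality:
  R → 6
  γ[b; MAX(f)→e](R) → 5
  π[e](γ[b; MAX(f)→e](R)) → 5
  ρ[h/e](π[e](γ[b; MAX(f)→e](R))) → 5

== RESULT ==
h
1
2
5
6
7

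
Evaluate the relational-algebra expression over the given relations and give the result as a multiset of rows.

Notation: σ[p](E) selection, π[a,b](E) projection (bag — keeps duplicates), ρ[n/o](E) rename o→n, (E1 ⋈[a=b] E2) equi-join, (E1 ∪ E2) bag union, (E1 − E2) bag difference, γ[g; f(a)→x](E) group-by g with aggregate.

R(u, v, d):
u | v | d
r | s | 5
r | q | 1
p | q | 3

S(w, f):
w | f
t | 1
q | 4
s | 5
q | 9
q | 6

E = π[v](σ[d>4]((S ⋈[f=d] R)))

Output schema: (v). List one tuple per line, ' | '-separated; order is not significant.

Stepwise |·|:
  S → 5
  R → 3
  (S ⋈[f=d] R) → 2
  σ[d>4]((S ⋈[f=d] R)) → 1
  π[v](σ[d>4]((S ⋈[f=d] R))) → 1

== RESULT ==
v
s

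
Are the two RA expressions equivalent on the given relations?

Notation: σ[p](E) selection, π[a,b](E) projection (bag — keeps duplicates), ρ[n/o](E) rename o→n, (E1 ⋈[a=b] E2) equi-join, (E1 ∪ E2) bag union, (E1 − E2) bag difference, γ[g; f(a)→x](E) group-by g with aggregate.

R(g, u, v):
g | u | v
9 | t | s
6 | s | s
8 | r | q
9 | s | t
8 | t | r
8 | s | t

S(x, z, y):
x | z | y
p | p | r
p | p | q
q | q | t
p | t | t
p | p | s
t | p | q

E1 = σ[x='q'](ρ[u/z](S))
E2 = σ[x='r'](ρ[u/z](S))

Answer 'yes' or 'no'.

E1 stepwise |·|:
  S → 6
  ρ[u/z](S) → 6
  σ[x='q'](ρ[u/z](S)) → 1
E2 stepwise |·|:
  S → 6
  ρ[u/z](S) → 6
  σ[x='r'](ρ[u/z](S)) → 0

E1 result:
x | u | y
q | q | t
E2 result:
x | u | y
(0 rows)
Witness: ('q', 'q', 't') appears 1× in E1 but 0× in E2.

no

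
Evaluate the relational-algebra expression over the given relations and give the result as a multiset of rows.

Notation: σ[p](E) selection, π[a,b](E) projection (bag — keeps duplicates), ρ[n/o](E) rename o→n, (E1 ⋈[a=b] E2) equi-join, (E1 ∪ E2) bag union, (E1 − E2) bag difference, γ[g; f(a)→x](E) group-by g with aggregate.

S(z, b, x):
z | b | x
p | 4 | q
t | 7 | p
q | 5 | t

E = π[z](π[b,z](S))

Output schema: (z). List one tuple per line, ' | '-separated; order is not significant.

Row counts bottom-up:
  S → 3
  π[b,z](S) → 3
  π[z](π[b,z](S)) → 3

== RESULT ==
z
p
q
t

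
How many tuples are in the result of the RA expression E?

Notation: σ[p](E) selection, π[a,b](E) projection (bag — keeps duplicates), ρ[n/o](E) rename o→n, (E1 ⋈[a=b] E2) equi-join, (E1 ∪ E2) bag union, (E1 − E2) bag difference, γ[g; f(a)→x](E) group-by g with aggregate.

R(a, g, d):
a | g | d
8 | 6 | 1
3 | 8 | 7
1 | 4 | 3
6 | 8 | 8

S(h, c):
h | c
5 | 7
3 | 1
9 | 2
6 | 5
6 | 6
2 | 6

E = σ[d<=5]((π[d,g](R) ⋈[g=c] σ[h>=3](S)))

Per-node cardinality:
  R → 4
  π[d,g](R) → 4
  S → 6
  σ[h>=3](S) → 5
  (π[d,g](R) ⋈[g=c] σ[h>=3](S)) → 1
  σ[d<=5]((π[d,g](R) ⋈[g=c] σ[h>=3](S))) → 1

|E| = 1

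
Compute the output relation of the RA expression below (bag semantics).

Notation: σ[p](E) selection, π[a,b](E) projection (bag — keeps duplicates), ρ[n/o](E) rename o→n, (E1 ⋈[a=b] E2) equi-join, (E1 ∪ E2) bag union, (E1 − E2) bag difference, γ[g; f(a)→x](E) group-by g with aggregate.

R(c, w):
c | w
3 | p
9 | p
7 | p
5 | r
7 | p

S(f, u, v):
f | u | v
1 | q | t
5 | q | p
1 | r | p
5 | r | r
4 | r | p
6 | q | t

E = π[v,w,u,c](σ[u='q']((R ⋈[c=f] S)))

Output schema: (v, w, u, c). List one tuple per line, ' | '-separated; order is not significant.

Row counts bottom-up:
  R → 5
  S → 6
  (R ⋈[c=f] S) → 2
  σ[u='q']((R ⋈[c=f] S)) → 1
  π[v,w,u,c](σ[u='q']((R ⋈[c=f] S))) → 1

== RESULT ==
v | w | u | c
p | r | q | 5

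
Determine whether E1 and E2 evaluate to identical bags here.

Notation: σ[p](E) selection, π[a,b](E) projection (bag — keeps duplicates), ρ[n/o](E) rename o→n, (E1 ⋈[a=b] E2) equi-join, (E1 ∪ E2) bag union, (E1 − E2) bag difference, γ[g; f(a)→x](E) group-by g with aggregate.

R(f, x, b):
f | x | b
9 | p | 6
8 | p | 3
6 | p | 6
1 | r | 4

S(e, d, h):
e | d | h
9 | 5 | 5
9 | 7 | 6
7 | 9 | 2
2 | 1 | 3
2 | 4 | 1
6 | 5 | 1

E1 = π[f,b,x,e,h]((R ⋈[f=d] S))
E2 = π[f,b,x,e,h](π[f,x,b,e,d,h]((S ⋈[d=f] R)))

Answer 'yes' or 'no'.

E1 stepwise |·|:
  R → 4
  S → 6
  (R ⋈[f=d] S) → 2
  π[f,b,x,e,h]((R ⋈[f=d] S)) → 2
E2 stepwise |·|:
  S → 6
  R → 4
  (S ⋈[d=f] R) → 2
  π[f,x,b,e,d,h]((S ⋈[d=f] R)) → 2
  π[f,b,x,e,h](π[f,x,b,e,d,h]((S ⋈[d=f] R))) → 2

E1 and E2 produce the same multiset:
f | b | x | e | h
1 | 4 | r | 2 | 3
9 | 6 | p | 7 | 2

yes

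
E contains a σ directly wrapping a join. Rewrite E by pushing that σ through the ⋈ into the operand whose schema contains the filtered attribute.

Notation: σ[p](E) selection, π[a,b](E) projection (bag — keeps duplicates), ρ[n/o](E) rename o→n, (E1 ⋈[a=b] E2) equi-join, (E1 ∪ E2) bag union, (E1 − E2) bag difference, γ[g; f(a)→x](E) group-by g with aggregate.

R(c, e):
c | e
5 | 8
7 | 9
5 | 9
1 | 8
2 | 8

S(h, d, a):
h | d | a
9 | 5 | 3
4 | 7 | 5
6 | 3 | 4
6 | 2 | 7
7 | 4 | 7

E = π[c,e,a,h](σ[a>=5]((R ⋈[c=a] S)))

σ filters on a, owned by the right side.
E' = π[c,e,a,h]((R ⋈[c=a] σ[a>=5](S)))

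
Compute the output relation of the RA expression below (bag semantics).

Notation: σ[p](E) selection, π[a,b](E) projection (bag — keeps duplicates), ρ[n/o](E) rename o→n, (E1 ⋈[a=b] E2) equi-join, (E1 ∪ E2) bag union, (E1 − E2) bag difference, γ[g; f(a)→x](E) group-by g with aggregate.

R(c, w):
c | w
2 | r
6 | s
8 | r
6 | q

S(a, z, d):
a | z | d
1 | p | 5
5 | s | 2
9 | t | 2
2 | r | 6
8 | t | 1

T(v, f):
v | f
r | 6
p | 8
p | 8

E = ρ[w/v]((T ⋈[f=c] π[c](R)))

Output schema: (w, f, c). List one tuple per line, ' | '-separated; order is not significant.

Row counts bottom-up:
  T → 3
  R → 4
  π[c](R) → 4
  (T ⋈[f=c] π[c](R)) → 4
  ρ[w/v]((T ⋈[f=c] π[c](R))) → 4

== RESULT ==
w | f | c
p | 8 | 8
p | 8 | 8
r | 6 | 6
r | 6 | 6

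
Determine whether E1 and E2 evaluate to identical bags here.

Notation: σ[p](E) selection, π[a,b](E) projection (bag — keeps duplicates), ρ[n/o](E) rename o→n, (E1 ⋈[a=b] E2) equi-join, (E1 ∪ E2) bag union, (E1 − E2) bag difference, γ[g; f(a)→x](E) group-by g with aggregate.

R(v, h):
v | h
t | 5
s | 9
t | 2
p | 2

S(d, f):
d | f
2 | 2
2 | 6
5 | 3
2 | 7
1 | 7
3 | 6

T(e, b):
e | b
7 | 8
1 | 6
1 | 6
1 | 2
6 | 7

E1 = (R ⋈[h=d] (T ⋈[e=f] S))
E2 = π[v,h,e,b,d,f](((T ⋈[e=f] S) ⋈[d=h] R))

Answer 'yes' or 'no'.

E1 per-node cardinality:
  R → 4
  T → 5
  S → 6
  (T ⋈[e=f] S) → 4
  (R ⋈[h=d] (T ⋈[e=f] S)) → 4
E2 per-node cardinality:
  T → 5
  S → 6
  (T ⋈[e=f] S) → 4
  R → 4
  ((T ⋈[e=f] S) ⋈[d=h] R) → 4
  π[v,h,e,b,d,f](((T ⋈[e=f] S) ⋈[d=h] R)) → 4

E1 and E2 produce the same multiset:
v | h | e | b | d | f
p | 2 | 6 | 7 | 2 | 6
p | 2 | 7 | 8 | 2 | 7
t | 2 | 6 | 7 | 2 | 6
t | 2 | 7 | 8 | 2 | 7

yes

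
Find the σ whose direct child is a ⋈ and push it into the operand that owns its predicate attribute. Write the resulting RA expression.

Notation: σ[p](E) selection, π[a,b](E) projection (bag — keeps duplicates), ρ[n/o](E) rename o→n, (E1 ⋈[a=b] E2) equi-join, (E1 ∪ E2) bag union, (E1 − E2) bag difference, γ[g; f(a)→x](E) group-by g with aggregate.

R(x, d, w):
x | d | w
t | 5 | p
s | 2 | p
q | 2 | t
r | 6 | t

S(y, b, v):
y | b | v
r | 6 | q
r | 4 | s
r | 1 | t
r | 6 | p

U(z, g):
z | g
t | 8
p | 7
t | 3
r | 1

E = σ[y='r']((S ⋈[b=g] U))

σ filters on y, owned by the left side.
E' = (σ[y='r'](S) ⋈[b=g] U)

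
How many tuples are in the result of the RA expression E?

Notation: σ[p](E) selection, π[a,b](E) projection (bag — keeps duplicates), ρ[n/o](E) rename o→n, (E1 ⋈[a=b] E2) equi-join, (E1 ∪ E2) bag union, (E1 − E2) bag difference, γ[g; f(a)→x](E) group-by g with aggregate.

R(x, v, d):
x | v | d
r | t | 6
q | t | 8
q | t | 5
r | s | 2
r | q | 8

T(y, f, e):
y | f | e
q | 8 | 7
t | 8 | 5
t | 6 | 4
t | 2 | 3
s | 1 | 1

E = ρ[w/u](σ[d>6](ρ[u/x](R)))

Per-node cardinality:
  R → 5
  ρ[u/x](R) → 5
  σ[d>6](ρ[u/x](R)) → 2
  ρ[w/u](σ[d>6](ρ[u/x](R))) → 2

|E| = 2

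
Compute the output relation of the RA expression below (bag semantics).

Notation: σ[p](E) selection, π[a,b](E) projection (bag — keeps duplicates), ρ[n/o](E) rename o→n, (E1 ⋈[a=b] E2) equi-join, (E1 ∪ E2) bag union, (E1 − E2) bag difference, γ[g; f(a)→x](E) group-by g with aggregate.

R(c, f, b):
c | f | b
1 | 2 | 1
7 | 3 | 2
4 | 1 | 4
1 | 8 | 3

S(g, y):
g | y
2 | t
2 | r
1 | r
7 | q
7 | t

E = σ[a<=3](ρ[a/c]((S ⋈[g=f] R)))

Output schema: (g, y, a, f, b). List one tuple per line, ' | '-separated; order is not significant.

Per-node cardinality:
  S → 5
  R → 4
  (S ⋈[g=f] R) → 3
  ρ[a/c]((S ⋈[g=f] R)) → 3
  σ[a<=3](ρ[a/c]((S ⋈[g=f] R))) → 2

== RESULT ==
g | y | a | f | b
2 | r | 1 | 2 | 1
2 | t | 1 | 2 | 1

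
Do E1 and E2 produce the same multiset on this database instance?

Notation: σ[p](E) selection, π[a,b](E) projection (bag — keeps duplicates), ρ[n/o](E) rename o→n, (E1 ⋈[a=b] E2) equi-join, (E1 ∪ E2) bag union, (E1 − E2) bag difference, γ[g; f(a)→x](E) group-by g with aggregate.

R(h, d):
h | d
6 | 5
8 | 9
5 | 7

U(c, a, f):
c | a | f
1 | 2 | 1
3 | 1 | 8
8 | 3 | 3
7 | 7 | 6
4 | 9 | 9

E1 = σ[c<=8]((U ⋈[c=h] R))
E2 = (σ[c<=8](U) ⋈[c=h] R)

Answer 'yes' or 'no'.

E1 row counts bottom-up:
  U → 5
  R → 3
  (U ⋈[c=h] R) → 1
  σ[c<=8]((U ⋈[c=h] R)) → 1
E2 row counts bottom-up:
  U → 5
  σ[c<=8](U) → 5
  R → 3
  (σ[c<=8](U) ⋈[c=h] R) → 1

E1 and E2 produce the same multiset:
c | a | f | h | d
8 | 3 | 3 | 8 | 9

yes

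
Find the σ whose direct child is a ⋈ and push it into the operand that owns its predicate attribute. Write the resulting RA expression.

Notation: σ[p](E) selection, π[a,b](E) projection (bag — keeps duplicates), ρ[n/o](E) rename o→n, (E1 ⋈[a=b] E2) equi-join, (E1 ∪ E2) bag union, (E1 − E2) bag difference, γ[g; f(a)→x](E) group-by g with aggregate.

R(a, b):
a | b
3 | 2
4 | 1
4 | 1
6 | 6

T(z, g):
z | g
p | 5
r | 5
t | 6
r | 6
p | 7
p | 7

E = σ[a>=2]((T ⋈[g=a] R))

σ filters on a, owned by the right side.
E' = (T ⋈[g=a] σ[a>=2](R))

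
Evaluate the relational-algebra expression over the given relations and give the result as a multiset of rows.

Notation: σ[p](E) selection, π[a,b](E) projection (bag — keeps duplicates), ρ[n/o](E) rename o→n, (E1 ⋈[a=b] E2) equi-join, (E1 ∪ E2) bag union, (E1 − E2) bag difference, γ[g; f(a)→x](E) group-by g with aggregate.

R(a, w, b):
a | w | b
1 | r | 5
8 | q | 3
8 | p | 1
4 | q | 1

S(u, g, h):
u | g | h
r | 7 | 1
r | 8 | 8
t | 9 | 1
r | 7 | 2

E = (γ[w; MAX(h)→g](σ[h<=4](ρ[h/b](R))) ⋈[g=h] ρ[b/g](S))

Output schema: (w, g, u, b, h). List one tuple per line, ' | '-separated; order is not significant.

Row counts bottom-up:
  R → 4
  ρ[h/b](R) → 4
  σ[h<=4](ρ[h/b](R)) → 3
  γ[w; MAX(h)→g](σ[h<=4](ρ[h/b](R))) → 2
  S → 4
  ρ[b/g](S) → 4
  (γ[w; MAX(h)→g](σ[h<=4](ρ[h/b](R))) ⋈[g=h] ρ[b/g](S)) → 2

== RESULT ==
w | g | u | b | h
p | 1 | r | 7 | 1
p | 1 | t | 9 | 1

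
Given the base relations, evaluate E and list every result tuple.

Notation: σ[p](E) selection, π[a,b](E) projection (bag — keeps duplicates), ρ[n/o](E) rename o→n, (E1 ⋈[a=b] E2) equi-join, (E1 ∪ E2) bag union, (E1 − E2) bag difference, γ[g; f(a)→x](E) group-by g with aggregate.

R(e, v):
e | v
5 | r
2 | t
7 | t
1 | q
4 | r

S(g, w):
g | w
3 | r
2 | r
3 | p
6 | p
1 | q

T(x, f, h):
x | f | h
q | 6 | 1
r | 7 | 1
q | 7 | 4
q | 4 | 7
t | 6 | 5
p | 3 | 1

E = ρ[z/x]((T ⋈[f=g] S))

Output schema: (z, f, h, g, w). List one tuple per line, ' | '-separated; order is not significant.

Subexpression sizes:
  T → 6
  S → 5
  (T ⋈[f=g] S) → 4
  ρ[z/x]((T ⋈[f=g] S)) → 4

== RESULT ==
z | f | h | g | w
p | 3 | 1 | 3 | p
p | 3 | 1 | 3 | r
q | 6 | 1 | 6 | p
t | 6 | 5 | 6 | p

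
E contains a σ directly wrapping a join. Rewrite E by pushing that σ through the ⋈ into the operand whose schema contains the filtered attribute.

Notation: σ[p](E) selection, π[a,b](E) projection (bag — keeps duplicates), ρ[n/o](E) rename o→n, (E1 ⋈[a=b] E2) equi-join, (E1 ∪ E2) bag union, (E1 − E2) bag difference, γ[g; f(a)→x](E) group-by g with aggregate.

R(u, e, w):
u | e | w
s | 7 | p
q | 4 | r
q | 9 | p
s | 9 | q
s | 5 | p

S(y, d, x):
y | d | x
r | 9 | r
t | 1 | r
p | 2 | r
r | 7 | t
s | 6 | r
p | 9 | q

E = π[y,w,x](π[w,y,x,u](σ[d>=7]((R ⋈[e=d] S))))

σ filters on d, owned by the right side.
E' = π[y,w,x](π[w,y,x,u]((R ⋈[e=d] σ[d>=7](S))))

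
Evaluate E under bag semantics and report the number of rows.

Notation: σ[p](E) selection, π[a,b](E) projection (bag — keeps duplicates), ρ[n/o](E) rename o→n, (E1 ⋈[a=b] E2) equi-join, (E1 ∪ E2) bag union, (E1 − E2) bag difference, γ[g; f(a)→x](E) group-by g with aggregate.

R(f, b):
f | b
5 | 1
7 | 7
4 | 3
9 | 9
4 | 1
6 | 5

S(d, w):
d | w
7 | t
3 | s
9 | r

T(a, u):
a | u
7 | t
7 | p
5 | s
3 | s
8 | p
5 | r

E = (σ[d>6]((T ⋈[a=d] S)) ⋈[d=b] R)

Row counts bottom-up:
  T → 6
  S → 3
  (T ⋈[a=d] S) → 3
  σ[d>6]((T ⋈[a=d] S)) → 2
  R → 6
  (σ[d>6]((T ⋈[a=d] S)) ⋈[d=b] R) → 2

|E| = 2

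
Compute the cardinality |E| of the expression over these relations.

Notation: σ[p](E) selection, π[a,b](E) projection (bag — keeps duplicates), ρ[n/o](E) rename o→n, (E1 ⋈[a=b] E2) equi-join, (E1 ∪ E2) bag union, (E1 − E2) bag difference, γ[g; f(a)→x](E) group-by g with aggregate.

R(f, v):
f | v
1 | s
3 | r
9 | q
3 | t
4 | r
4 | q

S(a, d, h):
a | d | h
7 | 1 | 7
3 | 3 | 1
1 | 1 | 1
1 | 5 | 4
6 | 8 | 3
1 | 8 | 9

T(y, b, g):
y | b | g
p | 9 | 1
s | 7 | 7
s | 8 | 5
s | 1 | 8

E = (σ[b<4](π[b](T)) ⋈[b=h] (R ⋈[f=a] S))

Per-node cardinality:
  T → 4
  π[b](T) → 4
  σ[b<4](π[b](T)) → 1
  R → 6
  S → 6
  (R ⋈[f=a] S) → 5
  (σ[b<4](π[b](T)) ⋈[b=h] (R ⋈[f=a] S)) → 3

|E| = 3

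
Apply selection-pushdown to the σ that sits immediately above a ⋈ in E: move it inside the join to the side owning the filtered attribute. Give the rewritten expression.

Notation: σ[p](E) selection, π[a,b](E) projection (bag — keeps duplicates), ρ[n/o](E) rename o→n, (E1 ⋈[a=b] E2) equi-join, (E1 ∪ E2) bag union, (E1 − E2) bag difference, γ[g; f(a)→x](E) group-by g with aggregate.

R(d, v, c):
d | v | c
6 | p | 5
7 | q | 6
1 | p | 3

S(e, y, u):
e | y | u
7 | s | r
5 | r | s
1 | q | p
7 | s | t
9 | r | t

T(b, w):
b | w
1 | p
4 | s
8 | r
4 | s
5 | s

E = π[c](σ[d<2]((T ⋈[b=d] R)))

σ filters on d, owned by the right side.
E' = π[c]((T ⋈[b=d] σ[d<2](R)))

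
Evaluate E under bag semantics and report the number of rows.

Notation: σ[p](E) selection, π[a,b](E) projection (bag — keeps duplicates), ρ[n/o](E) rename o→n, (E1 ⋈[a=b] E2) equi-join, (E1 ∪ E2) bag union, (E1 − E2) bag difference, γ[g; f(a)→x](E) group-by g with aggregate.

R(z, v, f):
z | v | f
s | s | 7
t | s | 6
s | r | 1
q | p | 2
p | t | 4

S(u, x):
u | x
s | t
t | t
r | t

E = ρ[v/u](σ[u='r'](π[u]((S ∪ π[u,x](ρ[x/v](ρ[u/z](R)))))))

Subexpression sizes:
  S → 3
  R → 5
  ρ[u/z](R) → 5
  ρ[x/v](ρ[u/z](R)) → 5
  π[u,x](ρ[x/v](ρ[u/z](R))) → 5
  (S ∪ π[u,x](ρ[x/v](ρ[u/z](R)))) → 8
  π[u]((S ∪ π[u,x](ρ[x/v](ρ[u/z](R))))) → 8
  σ[u='r'](π[u]((S ∪ π[u,x](ρ[x/v](ρ[u/z](R)))))) → 1
  ρ[v/u](σ[u='r'](π[u]((S ∪ π[u,x](ρ[x/v](ρ[u/z](R))))))) → 1

|E| = 1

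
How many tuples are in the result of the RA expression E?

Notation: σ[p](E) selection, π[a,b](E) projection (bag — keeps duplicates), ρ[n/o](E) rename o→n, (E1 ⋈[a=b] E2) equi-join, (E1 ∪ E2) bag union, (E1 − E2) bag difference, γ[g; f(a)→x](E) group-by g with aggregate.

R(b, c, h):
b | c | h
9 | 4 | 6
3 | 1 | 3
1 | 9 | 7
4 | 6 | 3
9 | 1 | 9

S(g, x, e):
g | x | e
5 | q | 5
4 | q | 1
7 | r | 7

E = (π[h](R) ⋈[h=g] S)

Stepwise |·|:
  R → 5
  π[h](R) → 5
  S → 3
  (π[h](R) ⋈[h=g] S) → 1

|E| = 1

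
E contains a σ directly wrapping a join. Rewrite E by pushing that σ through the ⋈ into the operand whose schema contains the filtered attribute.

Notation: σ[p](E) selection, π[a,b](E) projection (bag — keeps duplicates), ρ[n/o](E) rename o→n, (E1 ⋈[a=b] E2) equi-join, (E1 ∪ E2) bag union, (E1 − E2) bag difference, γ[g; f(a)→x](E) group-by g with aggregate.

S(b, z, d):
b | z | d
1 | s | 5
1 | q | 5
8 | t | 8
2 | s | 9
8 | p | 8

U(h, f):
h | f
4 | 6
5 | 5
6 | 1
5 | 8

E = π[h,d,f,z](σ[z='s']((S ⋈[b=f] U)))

σ filters on z, owned by the left side.
E' = π[h,d,f,z]((σ[z='s'](S) ⋈[b=f] U))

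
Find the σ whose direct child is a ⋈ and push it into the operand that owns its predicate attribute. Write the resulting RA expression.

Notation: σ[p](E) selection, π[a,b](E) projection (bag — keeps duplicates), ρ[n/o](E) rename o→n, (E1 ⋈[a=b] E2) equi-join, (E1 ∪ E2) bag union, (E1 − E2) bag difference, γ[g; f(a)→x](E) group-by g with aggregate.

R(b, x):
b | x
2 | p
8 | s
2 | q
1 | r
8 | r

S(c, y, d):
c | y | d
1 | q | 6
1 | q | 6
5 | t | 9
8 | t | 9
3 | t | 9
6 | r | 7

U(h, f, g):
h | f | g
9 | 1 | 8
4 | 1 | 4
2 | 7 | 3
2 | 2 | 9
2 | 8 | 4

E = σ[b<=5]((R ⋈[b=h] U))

σ filters on b, owned by the left side.
E' = (σ[b<=5](R) ⋈[b=h] U)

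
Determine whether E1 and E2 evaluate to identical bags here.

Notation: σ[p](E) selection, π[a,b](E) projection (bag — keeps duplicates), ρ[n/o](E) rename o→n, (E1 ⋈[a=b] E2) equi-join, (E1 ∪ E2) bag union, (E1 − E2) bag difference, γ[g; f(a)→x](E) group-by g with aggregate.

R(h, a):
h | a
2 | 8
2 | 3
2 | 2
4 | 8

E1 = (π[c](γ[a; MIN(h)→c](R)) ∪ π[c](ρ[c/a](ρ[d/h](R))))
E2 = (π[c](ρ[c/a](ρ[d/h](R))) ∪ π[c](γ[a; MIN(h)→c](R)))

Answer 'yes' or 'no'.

E1 stepwise |·|:
  R → 4
  γ[a; MIN(h)→c](R) → 3
  π[c](γ[a; MIN(h)→c](R)) → 3
  R → 4
  ρ[d/h](R) → 4
  ρ[c/a](ρ[d/h](R)) → 4
  π[c](ρ[c/a](ρ[d/h](R))) → 4
  (π[c](γ[a; MIN(h)→c](R)) ∪ π[c](ρ[c/a](ρ[d/h](R)))) → 7
E2 stepwise |·|:
  R → 4
  ρ[d/h](R) → 4
  ρ[c/a](ρ[d/h](R)) → 4
  π[c](ρ[c/a](ρ[d/h](R))) → 4
  R → 4
  γ[a; MIN(h)→c](R) → 3
  π[c](γ[a; MIN(h)→c](R)) → 3
  (π[c](ρ[c/a](ρ[d/h](R))) ∪ π[c](γ[a; MIN(h)→c](R))) → 7

E1 and E2 produce the same multiset:
c
2
2
2
2
3
8
8

yes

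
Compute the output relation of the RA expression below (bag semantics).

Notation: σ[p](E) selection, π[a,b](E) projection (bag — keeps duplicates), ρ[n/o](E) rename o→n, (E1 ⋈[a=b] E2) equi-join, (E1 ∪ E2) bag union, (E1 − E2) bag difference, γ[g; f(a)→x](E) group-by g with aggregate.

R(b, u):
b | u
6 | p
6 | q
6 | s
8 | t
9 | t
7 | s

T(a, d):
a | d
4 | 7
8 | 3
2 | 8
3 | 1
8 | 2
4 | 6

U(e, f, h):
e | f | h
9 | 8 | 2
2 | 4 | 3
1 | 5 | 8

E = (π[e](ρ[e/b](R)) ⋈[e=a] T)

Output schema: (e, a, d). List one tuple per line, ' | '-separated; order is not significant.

Per-node cardinality:
  R → 6
  ρ[e/b](R) → 6
  π[e](ρ[e/b](R)) → 6
  T → 6
  (π[e](ρ[e/b](R)) ⋈[e=a] T) → 2

== RESULT ==
e | a | d
8 | 8 | 2
8 | 8 | 3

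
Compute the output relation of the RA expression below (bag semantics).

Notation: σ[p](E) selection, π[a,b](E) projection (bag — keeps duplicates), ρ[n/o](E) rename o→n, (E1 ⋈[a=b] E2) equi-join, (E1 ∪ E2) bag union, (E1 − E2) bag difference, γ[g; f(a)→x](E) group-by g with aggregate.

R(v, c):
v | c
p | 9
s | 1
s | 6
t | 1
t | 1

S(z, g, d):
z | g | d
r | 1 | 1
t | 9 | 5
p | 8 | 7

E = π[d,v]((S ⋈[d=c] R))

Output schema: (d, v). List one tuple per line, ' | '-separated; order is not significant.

Per-node cardinality:
  S → 3
  R → 5
  (S ⋈[d=c] R) → 3
  π[d,v]((S ⋈[d=c] R)) → 3

== RESULT ==
d | v
1 | s
1 | t
1 | t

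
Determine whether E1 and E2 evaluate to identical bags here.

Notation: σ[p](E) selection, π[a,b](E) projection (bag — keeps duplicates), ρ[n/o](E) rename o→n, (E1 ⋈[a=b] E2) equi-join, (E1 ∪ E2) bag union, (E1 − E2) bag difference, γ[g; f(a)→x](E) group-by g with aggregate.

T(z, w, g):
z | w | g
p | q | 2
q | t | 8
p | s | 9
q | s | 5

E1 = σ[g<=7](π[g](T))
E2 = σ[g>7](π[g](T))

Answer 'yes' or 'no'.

E1 row counts bottom-up:
  T → 4
  π[g](T) → 4
  σ[g<=7](π[g](T)) → 2
E2 row counts bottom-up:
  T → 4
  π[g](T) → 4
  σ[g>7](π[g](T)) → 2

E1 result:
g
2
5
E2 result:
g
8
9
Witness: (2,) appears 1× in E1 but 0× in E2.

no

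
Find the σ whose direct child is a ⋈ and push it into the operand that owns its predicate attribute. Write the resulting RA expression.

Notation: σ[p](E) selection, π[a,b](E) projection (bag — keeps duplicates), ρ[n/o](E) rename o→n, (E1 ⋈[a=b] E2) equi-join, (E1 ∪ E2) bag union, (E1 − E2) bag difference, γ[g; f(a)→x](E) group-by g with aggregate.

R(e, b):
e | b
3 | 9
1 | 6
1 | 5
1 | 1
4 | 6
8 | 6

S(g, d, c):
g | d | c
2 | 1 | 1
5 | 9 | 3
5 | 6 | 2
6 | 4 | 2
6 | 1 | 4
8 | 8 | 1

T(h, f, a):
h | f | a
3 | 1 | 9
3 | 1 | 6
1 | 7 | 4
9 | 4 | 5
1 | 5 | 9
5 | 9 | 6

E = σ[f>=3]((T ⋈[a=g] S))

σ filters on f, owned by the left side.
E' = (σ[f>=3](T) ⋈[a=g] S)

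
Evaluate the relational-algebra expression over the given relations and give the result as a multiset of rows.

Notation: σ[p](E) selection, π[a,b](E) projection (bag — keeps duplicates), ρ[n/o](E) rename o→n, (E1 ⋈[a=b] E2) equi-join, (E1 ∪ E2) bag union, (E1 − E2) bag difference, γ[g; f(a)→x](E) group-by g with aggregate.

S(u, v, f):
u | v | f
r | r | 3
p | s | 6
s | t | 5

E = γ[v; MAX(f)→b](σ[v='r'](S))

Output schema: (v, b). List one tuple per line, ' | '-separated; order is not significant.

Subexpression sizes:
  S → 3
  σ[v='r'](S) → 1
  γ[v; MAX(f)→b](σ[v='r'](S)) → 1

== RESULT ==
v | b
r | 3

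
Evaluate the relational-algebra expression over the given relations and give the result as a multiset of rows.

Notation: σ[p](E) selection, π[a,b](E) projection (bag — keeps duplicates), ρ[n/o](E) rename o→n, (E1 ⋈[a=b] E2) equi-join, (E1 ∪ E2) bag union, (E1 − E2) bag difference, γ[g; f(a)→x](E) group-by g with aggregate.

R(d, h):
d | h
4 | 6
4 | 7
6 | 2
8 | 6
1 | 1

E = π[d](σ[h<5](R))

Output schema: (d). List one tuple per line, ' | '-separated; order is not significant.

Stepwise |·|:
  R → 5
  σ[h<5](R) → 2
  π[d](σ[h<5](R)) → 2

== RESULT ==
d
1
6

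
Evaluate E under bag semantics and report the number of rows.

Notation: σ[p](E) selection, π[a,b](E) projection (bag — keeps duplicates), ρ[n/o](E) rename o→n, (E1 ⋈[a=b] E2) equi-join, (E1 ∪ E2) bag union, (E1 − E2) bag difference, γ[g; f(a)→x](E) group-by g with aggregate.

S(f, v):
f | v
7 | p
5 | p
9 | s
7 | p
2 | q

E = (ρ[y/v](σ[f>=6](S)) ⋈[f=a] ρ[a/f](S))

Stepwise |·|:
  S → 5
  σ[f>=6](S) → 3
  ρ[y/v](σ[f>=6](S)) → 3
  S → 5
  ρ[a/f](S) → 5
  (ρ[y/v](σ[f>=6](S)) ⋈[f=a] ρ[a/f](S)) → 5

|E| = 5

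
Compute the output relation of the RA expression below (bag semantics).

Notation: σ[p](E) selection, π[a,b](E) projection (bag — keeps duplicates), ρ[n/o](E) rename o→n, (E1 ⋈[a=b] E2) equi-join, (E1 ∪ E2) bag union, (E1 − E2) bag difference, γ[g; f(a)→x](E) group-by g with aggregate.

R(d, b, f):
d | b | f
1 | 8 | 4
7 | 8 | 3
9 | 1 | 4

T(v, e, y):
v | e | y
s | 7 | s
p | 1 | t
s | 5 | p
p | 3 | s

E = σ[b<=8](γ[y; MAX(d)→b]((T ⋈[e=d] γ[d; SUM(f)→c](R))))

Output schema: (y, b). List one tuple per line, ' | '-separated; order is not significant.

Subexpression sizes:
  T → 4
  R → 3
  γ[d; SUM(f)→c](R) → 3
  (T ⋈[e=d] γ[d; SUM(f)→c](R)) → 2
  γ[y; MAX(d)→b]((T ⋈[e=d] γ[d; SUM(f)→c](R))) → 2
  σ[b<=8](γ[y; MAX(d)→b]((T ⋈[e=d] γ[d; SUM(f)→c](R)))) → 2

== RESULT ==
y | b
s | 7
t | 1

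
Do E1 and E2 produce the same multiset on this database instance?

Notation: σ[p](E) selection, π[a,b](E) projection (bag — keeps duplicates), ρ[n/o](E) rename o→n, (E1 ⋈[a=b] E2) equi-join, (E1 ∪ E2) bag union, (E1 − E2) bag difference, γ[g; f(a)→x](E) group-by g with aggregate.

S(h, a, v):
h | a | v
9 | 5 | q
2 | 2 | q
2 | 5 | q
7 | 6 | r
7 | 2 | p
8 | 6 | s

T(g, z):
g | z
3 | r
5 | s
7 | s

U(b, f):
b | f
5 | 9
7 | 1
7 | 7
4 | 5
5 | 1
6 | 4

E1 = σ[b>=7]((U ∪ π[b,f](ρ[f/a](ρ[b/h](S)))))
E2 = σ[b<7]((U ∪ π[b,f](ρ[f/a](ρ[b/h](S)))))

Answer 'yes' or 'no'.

E1 stepwise |·|:
  U → 6
  S → 6
  ρ[b/h](S) → 6
  ρ[f/a](ρ[b/h](S)) → 6
  π[b,f](ρ[f/a](ρ[b/h](S))) → 6
  (U ∪ π[b,f](ρ[f/a](ρ[b/h](S)))) → 12
  σ[b>=7]((U ∪ π[b,f](ρ[f/a](ρ[b/h](S))))) → 6
E2 stepwise |·|:
  U → 6
  S → 6
  ρ[b/h](S) → 6
  ρ[f/a](ρ[b/h](S)) → 6
  π[b,f](ρ[f/a](ρ[b/h](S))) → 6
  (U ∪ π[b,f](ρ[f/a](ρ[b/h](S)))) → 12
  σ[b<7]((U ∪ π[b,f](ρ[f/a](ρ[b/h](S))))) → 6

E1 result:
b | f
7 | 1
7 | 2
7 | 6
7 | 7
8 | 6
9 | 5
E2 result:
b | f
2 | 2
2 | 5
4 | 5
5 | 1
5 | 9
6 | 4
Witness: (7, 1) appears 1× in E1 but 0× in E2.

no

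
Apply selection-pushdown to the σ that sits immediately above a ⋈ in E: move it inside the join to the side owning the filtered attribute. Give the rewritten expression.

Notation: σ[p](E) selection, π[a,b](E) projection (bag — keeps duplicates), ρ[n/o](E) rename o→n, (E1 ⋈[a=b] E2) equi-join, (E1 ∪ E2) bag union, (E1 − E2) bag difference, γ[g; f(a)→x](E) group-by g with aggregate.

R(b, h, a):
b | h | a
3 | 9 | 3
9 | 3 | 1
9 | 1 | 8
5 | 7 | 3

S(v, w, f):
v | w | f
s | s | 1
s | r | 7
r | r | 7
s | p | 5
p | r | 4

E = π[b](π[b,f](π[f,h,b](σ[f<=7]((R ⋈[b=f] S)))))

σ filters on f, owned by the right side.
E' = π[b](π[b,f](π[f,h,b]((R ⋈[b=f] σ[f<=7](S)))))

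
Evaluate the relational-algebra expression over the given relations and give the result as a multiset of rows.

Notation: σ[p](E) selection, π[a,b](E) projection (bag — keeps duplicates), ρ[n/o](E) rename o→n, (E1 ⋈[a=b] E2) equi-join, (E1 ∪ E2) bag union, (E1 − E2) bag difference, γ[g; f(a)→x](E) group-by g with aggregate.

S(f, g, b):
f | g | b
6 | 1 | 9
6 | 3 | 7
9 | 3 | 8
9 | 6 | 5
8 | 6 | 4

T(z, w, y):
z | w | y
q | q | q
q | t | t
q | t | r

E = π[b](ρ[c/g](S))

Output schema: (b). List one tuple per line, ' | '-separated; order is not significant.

Subexpression sizes:
  S → 5
  ρ[c/g](S) → 5
  π[b](ρ[c/g](S)) → 5

== RESULT ==
b
4
5
7
8
9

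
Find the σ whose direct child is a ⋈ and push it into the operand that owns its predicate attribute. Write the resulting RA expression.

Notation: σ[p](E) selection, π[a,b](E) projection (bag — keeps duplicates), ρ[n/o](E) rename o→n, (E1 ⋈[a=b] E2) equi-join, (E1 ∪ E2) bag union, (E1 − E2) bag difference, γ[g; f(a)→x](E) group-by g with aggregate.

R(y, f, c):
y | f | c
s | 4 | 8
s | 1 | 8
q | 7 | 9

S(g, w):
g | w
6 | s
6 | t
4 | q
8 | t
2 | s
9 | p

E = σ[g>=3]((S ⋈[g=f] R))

σ filters on g, owned by the left side.
E' = (σ[g>=3](S) ⋈[g=f] R)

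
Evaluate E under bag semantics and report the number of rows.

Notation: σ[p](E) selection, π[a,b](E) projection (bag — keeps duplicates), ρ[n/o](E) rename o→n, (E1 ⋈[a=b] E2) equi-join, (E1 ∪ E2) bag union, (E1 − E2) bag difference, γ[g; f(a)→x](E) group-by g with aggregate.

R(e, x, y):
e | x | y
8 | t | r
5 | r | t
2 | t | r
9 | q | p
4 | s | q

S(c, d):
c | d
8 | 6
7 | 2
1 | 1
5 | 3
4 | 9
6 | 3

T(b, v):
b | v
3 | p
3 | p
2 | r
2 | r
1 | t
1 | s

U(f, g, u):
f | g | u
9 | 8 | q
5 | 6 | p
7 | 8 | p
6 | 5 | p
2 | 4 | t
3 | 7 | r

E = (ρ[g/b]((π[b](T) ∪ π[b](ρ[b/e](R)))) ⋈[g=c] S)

Per-node cardinality:
  T → 6
  π[b](T) → 6
  R → 5
  ρ[b/e](R) → 5
  π[b](ρ[b/e](R)) → 5
  (π[b](T) ∪ π[b](ρ[b/e](R))) → 11
  ρ[g/b]((π[b](T) ∪ π[b](ρ[b/e](R)))) → 11
  S → 6
  (ρ[g/b]((π[b](T) ∪ π[b](ρ[b/e](R)))) ⋈[g=c] S) → 5

|E| = 5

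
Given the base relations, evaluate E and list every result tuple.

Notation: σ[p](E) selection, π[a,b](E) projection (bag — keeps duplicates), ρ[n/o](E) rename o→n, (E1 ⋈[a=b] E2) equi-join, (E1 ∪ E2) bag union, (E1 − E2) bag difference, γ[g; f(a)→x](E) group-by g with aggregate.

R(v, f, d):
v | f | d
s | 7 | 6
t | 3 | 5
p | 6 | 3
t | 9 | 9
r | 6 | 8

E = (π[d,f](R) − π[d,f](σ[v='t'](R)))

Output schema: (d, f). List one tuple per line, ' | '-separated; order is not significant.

Stepwise |·|:
  R → 5
  π[d,f](R) → 5
  R → 5
  σ[v='t'](R) → 2
  π[d,f](σ[v='t'](R)) → 2
  (π[d,f](R) − π[d,f](σ[v='t'](R))) → 3

== RESULT ==
d | f
3 | 6
6 | 7
8 | 6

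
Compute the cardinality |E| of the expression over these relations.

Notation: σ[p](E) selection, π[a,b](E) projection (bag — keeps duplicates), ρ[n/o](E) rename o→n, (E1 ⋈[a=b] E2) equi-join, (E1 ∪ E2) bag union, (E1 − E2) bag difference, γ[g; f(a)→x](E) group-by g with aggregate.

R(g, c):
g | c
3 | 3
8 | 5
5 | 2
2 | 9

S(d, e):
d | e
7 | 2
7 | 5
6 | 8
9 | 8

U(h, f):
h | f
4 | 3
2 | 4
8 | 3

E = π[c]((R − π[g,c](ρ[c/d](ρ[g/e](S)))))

Stepwise |·|:
  R → 4
  S → 4
  ρ[g/e](S) → 4
  ρ[c/d](ρ[g/e](S)) → 4
  π[g,c](ρ[c/d](ρ[g/e](S))) → 4
  (R − π[g,c](ρ[c/d](ρ[g/e](S)))) → 4
  π[c]((R − π[g,c](ρ[c/d](ρ[g/e](S))))) → 4

|E| = 4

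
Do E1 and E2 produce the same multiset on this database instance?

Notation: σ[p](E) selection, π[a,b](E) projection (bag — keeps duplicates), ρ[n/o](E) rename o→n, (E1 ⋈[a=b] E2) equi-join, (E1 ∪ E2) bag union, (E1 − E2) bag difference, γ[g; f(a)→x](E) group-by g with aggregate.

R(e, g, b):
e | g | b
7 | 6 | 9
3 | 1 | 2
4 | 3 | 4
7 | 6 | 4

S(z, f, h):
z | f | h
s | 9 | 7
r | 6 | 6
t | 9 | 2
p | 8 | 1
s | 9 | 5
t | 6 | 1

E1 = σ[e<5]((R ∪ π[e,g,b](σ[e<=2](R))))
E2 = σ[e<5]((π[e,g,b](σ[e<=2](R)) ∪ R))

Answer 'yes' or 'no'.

E1 per-node cardinality:
  R → 4
  R → 4
  σ[e<=2](R) → 0
  π[e,g,b](σ[e<=2](R)) → 0
  (R ∪ π[e,g,b](σ[e<=2](R))) → 4
  σ[e<5]((R ∪ π[e,g,b](σ[e<=2](R)))) → 2
E2 per-node cardinality:
  R → 4
  σ[e<=2](R) → 0
  π[e,g,b](σ[e<=2](R)) → 0
  R → 4
  (π[e,g,b](σ[e<=2](R)) ∪ R) → 4
  σ[e<5]((π[e,g,b](σ[e<=2](R)) ∪ R)) → 2

E1 and E2 produce the same multiset:
e | g | b
3 | 1 | 2
4 | 3 | 4

yes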